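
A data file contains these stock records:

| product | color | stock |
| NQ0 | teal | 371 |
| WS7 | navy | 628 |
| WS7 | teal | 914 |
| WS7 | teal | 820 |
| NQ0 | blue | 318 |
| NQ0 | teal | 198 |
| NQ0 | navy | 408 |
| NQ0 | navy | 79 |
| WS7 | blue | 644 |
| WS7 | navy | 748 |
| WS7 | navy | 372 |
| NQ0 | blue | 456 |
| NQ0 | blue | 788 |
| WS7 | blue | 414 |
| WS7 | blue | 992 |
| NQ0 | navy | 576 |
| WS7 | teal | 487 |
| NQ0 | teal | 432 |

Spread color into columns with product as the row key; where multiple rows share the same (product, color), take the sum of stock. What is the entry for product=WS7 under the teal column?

2221

Rows with product=WS7 and color=teal: stock values are 914, 820, 487.
914 + 820 + 487 = 2221.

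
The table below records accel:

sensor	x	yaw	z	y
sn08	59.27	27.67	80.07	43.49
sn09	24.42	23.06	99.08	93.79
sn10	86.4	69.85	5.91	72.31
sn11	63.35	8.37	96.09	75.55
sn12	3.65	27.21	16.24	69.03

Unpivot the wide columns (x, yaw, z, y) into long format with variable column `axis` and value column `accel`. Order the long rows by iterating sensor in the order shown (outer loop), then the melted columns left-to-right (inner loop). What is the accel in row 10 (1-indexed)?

20 rows total (5 × 4). Row 10: index ⌊(10-1)/4⌋ = 2 into sensor → sn10; (10-1) mod 4 = 1 into the melted columns → yaw.
So row 10 is (sn10, yaw, 69.85); accel = 69.85.

69.85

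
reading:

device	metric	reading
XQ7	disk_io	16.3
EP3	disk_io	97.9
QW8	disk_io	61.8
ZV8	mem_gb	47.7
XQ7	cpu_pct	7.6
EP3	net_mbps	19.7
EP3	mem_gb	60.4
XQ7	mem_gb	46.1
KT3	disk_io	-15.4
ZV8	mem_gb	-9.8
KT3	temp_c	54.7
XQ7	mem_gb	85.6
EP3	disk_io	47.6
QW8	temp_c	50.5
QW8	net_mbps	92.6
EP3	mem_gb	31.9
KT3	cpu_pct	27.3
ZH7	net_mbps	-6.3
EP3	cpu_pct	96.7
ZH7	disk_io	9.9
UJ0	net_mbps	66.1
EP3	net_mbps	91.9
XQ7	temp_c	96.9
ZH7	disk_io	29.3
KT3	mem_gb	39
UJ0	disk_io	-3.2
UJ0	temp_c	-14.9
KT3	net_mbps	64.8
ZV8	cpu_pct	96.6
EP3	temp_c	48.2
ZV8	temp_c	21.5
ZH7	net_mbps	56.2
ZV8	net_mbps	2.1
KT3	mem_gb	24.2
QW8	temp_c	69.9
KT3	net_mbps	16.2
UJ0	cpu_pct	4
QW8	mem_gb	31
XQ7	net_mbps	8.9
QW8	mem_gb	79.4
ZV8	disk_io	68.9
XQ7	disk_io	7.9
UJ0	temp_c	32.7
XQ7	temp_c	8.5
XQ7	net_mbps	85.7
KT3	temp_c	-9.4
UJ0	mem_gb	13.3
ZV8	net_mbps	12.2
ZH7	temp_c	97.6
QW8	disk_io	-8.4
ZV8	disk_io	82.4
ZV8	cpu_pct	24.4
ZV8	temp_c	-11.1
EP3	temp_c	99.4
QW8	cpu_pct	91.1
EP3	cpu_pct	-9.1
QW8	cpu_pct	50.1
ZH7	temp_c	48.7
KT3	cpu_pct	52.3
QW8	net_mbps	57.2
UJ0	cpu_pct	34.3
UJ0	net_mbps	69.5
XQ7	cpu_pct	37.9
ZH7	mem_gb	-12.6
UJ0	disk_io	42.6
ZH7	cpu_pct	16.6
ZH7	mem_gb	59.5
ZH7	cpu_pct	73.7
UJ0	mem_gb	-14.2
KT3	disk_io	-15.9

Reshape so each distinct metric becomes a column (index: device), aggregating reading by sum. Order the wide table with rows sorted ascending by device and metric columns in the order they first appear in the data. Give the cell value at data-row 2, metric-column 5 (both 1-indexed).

With rows sorted ascending by device, row 2 is device=KT3. metric columns in first-appearance order: disk_io, mem_gb, cpu_pct, net_mbps, temp_c; column 5 is temp_c.
Long rows with device=KT3, metric=temp_c: 54.7 + -9.4 = 45.3.

45.3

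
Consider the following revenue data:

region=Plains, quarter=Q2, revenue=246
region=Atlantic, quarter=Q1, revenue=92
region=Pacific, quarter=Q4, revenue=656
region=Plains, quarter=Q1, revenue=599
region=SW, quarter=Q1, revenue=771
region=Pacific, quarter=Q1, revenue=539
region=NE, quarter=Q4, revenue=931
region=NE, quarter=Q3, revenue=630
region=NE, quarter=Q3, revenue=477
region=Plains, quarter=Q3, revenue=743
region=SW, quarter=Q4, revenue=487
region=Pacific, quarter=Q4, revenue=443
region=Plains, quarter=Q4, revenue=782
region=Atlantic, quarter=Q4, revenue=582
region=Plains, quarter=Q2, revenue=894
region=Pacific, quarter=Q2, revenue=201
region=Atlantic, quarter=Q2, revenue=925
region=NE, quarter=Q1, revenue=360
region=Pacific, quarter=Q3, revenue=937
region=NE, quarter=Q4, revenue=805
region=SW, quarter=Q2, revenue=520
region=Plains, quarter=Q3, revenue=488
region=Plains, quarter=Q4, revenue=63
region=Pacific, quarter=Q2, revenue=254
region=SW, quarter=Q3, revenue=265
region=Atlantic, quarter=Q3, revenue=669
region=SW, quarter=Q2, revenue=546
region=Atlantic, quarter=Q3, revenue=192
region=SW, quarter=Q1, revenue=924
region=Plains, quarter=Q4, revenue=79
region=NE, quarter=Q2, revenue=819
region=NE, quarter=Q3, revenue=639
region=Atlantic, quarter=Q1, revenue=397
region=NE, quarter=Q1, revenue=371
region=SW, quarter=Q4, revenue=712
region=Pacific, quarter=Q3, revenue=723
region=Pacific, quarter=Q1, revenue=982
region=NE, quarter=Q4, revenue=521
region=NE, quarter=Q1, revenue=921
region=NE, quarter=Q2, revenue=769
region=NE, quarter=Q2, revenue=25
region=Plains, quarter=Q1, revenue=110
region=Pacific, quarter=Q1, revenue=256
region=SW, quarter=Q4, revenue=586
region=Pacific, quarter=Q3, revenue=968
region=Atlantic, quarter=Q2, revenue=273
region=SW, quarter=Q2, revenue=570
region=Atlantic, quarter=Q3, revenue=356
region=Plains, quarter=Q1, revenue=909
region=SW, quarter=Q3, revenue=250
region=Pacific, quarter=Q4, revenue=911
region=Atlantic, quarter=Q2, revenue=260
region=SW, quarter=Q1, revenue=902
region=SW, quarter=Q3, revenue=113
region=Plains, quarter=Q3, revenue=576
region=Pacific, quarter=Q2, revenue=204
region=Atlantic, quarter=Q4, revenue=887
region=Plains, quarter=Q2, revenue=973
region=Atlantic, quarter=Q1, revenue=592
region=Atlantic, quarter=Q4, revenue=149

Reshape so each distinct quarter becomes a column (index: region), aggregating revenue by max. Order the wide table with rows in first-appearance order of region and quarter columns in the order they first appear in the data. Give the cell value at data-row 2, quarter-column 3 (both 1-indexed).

887

With rows in first-appearance order of region, row 2 is region=Atlantic. quarter columns in first-appearance order: Q2, Q1, Q4, Q3; column 3 is Q4.
Long rows with region=Atlantic, quarter=Q4: max(582, 887, 149) = 887.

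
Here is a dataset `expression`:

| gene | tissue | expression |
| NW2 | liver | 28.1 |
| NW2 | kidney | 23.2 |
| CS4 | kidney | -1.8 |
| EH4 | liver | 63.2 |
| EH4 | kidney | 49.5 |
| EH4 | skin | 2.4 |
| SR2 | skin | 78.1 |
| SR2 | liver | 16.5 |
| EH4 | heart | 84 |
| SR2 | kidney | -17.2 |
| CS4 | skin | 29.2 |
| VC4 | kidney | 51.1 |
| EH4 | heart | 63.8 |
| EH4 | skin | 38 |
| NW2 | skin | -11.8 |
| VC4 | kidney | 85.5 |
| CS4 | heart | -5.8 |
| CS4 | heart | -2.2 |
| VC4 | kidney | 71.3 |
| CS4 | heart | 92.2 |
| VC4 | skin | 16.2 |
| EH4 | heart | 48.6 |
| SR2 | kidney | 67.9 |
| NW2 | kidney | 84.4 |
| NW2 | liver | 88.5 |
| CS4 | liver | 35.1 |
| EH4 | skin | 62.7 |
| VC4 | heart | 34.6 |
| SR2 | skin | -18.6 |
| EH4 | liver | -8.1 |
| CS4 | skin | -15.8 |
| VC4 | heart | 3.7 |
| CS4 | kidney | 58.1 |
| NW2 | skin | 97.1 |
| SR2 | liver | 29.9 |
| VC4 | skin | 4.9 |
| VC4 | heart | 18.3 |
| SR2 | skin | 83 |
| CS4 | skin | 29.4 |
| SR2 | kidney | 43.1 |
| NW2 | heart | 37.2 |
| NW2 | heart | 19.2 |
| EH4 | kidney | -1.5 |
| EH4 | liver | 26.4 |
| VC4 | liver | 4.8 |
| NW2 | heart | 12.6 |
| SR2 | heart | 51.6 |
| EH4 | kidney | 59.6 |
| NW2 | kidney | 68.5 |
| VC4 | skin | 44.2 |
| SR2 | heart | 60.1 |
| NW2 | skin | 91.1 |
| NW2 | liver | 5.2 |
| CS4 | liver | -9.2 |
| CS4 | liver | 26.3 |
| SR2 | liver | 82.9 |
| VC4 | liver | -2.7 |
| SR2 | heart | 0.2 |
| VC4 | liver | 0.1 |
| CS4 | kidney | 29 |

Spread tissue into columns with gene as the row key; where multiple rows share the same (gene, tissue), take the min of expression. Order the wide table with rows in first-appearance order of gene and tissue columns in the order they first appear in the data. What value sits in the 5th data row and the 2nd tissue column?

With rows in first-appearance order of gene, row 5 is gene=VC4. tissue columns in first-appearance order: liver, kidney, skin, heart; column 2 is kidney.
Long rows with gene=VC4, tissue=kidney: min(51.1, 85.5, 71.3) = 51.1.

51.1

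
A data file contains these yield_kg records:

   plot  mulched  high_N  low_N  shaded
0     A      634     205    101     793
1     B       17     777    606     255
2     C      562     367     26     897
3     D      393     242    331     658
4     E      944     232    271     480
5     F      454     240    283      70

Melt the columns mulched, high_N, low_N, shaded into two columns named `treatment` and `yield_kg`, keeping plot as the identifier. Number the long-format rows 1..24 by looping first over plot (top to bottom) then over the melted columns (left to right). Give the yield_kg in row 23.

283

24 rows total (6 × 4). Row 23: index ⌊(23-1)/4⌋ = 5 into plot → F; (23-1) mod 4 = 2 into the melted columns → low_N.
So row 23 is (F, low_N, 283); yield_kg = 283.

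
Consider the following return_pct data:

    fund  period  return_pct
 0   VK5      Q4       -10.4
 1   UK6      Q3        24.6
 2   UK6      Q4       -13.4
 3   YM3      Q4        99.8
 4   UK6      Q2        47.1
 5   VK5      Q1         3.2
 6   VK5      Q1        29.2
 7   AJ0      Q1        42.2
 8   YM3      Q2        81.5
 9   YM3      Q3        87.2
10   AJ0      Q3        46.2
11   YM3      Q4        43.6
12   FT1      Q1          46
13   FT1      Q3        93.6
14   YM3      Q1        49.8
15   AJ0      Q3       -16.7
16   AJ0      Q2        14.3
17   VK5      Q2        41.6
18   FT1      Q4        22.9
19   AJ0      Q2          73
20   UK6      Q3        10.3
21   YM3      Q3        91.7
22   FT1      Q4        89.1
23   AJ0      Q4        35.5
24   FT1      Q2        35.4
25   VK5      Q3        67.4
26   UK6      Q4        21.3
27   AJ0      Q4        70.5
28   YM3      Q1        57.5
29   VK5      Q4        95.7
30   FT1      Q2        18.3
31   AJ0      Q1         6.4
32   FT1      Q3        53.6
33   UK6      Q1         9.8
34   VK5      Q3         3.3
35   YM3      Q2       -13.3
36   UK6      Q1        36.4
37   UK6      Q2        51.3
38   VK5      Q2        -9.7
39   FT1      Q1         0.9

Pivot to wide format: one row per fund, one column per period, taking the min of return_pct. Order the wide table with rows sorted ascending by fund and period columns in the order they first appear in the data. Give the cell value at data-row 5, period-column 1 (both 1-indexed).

43.6

With rows sorted ascending by fund, row 5 is fund=YM3. period columns in first-appearance order: Q4, Q3, Q2, Q1; column 1 is Q4.
Long rows with fund=YM3, period=Q4: min(99.8, 43.6) = 43.6.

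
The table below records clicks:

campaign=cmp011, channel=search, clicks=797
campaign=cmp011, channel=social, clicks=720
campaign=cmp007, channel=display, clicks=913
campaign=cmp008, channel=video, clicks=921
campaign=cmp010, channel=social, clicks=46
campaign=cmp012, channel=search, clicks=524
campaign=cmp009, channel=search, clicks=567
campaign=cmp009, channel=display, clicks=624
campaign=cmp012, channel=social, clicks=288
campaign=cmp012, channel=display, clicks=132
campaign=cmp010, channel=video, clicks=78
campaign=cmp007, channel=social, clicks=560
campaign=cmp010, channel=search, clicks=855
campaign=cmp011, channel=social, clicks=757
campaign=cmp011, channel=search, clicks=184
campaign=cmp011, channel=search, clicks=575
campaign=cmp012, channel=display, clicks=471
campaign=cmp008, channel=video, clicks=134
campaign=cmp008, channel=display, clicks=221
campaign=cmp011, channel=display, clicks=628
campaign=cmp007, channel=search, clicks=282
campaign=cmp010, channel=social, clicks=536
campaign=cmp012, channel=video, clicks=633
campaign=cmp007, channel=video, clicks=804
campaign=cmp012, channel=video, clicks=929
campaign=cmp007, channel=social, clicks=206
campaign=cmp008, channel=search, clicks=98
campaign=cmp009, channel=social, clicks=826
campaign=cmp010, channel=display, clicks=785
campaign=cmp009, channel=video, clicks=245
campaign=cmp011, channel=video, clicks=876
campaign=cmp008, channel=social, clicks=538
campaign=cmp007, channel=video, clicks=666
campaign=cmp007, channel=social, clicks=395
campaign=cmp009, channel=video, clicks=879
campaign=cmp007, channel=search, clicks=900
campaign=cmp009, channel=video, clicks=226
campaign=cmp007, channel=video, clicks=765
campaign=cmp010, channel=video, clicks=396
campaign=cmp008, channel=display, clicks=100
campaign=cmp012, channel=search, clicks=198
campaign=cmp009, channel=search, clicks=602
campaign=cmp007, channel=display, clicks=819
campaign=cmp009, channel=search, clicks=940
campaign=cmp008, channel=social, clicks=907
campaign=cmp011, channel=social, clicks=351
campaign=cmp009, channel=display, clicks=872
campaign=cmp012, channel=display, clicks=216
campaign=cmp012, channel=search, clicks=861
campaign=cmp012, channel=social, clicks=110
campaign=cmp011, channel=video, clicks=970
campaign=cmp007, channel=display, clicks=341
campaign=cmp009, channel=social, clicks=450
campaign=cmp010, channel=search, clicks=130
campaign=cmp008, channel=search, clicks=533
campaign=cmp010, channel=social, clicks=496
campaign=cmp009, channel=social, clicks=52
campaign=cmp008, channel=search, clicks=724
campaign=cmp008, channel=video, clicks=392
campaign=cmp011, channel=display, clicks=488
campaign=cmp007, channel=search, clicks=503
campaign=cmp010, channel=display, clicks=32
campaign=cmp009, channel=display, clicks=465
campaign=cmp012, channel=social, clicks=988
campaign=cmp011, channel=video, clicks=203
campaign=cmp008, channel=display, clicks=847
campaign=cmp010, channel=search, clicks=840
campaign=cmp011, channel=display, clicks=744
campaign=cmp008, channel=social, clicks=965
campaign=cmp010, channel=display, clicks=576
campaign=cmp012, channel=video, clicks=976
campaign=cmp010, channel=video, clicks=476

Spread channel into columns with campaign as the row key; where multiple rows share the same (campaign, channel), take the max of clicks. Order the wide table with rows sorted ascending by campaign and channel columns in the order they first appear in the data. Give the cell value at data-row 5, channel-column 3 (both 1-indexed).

With rows sorted ascending by campaign, row 5 is campaign=cmp011. channel columns in first-appearance order: search, social, display, video; column 3 is display.
Long rows with campaign=cmp011, channel=display: max(628, 488, 744) = 744.

744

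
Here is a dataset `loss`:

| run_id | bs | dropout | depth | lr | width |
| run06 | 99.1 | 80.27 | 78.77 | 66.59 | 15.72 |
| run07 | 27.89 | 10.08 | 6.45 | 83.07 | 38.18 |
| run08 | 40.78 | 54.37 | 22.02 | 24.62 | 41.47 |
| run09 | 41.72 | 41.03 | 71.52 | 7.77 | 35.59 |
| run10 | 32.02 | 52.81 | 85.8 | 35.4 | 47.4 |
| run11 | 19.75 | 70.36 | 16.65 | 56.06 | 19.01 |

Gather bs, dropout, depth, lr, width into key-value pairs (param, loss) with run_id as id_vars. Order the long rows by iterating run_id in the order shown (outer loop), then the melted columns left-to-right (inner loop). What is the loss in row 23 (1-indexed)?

85.8

30 rows total (6 × 5). Row 23: index ⌊(23-1)/5⌋ = 4 into run_id → run10; (23-1) mod 5 = 2 into the melted columns → depth.
So row 23 is (run10, depth, 85.8); loss = 85.8.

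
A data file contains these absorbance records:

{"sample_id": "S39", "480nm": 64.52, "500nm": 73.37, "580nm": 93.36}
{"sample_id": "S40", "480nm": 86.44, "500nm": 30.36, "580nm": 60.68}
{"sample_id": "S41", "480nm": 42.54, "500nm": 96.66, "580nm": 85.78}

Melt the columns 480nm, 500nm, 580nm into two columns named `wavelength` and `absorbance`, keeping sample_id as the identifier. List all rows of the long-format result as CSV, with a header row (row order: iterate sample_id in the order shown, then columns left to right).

Each (sample_id, column) pair becomes one row: 3 × 3 = 9 rows.
For example, (S39, 480nm) → absorbance=64.52.

sample_id,wavelength,absorbance
S39,480nm,64.52
S39,500nm,73.37
S39,580nm,93.36
S40,480nm,86.44
S40,500nm,30.36
S40,580nm,60.68
S41,480nm,42.54
S41,500nm,96.66
S41,580nm,85.78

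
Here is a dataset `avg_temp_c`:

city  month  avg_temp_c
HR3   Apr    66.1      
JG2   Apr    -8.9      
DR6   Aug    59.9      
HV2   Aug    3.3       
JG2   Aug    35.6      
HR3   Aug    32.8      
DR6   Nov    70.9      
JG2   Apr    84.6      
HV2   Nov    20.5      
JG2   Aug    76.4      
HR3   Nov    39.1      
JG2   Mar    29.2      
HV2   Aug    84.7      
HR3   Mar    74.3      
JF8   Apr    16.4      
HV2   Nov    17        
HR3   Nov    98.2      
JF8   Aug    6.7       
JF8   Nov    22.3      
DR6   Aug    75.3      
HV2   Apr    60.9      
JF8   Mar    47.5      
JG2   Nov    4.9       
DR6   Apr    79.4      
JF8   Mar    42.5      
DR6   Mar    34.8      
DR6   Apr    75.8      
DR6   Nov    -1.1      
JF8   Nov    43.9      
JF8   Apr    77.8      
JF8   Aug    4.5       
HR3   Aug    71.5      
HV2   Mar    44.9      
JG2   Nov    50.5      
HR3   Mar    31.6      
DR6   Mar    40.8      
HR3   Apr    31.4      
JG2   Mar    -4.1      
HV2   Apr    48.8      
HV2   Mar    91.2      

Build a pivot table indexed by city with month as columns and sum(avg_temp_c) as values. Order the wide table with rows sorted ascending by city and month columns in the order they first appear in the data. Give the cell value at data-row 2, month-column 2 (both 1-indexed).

With rows sorted ascending by city, row 2 is city=HR3. month columns in first-appearance order: Apr, Aug, Nov, Mar; column 2 is Aug.
Long rows with city=HR3, month=Aug: 32.8 + 71.5 = 104.3.

104.3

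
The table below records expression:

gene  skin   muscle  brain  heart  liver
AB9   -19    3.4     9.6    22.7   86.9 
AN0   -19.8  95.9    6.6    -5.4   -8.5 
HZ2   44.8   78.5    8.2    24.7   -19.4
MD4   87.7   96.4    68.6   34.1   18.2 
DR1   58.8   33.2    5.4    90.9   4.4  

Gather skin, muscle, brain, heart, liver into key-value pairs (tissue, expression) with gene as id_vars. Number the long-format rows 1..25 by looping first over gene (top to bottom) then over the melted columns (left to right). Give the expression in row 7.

25 rows total (5 × 5). Row 7: index ⌊(7-1)/5⌋ = 1 into gene → AN0; (7-1) mod 5 = 1 into the melted columns → muscle.
So row 7 is (AN0, muscle, 95.9); expression = 95.9.

95.9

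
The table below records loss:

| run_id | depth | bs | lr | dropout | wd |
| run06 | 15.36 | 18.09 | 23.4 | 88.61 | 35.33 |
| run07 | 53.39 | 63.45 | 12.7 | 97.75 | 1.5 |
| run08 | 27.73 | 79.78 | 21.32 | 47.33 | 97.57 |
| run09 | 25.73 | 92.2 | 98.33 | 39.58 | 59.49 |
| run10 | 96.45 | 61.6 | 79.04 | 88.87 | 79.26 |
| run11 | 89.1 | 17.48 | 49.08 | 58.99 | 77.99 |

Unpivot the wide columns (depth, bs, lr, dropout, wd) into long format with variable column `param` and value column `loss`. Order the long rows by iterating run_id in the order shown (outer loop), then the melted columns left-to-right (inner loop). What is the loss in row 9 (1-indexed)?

30 rows total (6 × 5). Row 9: index ⌊(9-1)/5⌋ = 1 into run_id → run07; (9-1) mod 5 = 3 into the melted columns → dropout.
So row 9 is (run07, dropout, 97.75); loss = 97.75.

97.75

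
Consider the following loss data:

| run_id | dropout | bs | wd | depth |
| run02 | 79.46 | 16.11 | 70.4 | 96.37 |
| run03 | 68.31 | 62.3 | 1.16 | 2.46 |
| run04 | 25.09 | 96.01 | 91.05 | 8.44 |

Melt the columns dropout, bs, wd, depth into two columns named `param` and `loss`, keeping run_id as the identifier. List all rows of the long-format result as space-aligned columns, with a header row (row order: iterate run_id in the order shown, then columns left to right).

Each (run_id, column) pair becomes one row: 3 × 4 = 12 rows.
For example, (run02, dropout) → loss=79.46.

run_id  param    loss 
run02   dropout  79.46
run02   bs       16.11
run02   wd       70.4 
run02   depth    96.37
run03   dropout  68.31
run03   bs       62.3 
run03   wd       1.16 
run03   depth    2.46 
run04   dropout  25.09
run04   bs       96.01
run04   wd       91.05
run04   depth    8.44 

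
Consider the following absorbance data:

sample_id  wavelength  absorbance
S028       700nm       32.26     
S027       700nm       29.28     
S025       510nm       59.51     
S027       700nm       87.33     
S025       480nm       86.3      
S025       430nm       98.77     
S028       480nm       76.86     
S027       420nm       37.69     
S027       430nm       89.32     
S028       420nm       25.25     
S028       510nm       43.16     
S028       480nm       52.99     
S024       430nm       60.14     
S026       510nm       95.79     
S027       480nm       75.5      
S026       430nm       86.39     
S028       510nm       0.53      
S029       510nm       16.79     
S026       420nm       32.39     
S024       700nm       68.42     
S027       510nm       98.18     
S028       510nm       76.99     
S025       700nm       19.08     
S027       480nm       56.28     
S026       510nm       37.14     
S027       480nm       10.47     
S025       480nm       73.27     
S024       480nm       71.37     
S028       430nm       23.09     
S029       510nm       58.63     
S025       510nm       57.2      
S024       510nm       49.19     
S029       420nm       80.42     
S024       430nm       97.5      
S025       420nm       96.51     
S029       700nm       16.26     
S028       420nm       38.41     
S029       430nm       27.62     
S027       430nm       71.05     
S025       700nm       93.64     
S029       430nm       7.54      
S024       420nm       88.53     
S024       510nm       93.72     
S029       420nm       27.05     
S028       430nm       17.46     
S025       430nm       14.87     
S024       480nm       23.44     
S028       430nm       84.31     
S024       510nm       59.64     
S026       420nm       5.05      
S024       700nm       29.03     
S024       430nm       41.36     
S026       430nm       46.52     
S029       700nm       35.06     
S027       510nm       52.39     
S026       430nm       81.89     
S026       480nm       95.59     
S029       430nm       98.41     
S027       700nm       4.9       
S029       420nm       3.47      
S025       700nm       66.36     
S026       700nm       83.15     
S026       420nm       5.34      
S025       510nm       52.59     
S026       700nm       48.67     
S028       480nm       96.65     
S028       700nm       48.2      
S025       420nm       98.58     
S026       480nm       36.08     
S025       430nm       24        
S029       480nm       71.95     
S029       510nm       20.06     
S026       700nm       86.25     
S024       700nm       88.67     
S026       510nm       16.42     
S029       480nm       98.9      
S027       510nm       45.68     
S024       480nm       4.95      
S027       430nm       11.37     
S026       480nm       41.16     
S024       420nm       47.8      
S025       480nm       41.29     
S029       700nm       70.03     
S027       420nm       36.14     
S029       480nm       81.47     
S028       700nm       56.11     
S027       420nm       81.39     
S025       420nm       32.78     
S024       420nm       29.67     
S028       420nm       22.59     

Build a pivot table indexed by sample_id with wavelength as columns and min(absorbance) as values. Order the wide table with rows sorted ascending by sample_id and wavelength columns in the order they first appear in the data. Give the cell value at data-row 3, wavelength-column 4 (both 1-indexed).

With rows sorted ascending by sample_id, row 3 is sample_id=S026. wavelength columns in first-appearance order: 700nm, 510nm, 480nm, 430nm, 420nm; column 4 is 430nm.
Long rows with sample_id=S026, wavelength=430nm: min(86.39, 46.52, 81.89) = 46.52.

46.52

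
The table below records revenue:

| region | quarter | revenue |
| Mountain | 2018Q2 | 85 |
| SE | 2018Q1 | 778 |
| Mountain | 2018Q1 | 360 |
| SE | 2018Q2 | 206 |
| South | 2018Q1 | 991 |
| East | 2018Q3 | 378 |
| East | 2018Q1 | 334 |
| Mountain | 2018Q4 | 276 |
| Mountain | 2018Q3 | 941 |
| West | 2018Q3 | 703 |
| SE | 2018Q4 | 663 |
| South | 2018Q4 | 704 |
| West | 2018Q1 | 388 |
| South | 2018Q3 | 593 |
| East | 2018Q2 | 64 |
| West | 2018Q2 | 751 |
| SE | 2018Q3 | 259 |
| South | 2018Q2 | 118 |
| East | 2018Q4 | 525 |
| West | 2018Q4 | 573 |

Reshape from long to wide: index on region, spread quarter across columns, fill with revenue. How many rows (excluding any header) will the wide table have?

5

5 distinct region values → 5 rows.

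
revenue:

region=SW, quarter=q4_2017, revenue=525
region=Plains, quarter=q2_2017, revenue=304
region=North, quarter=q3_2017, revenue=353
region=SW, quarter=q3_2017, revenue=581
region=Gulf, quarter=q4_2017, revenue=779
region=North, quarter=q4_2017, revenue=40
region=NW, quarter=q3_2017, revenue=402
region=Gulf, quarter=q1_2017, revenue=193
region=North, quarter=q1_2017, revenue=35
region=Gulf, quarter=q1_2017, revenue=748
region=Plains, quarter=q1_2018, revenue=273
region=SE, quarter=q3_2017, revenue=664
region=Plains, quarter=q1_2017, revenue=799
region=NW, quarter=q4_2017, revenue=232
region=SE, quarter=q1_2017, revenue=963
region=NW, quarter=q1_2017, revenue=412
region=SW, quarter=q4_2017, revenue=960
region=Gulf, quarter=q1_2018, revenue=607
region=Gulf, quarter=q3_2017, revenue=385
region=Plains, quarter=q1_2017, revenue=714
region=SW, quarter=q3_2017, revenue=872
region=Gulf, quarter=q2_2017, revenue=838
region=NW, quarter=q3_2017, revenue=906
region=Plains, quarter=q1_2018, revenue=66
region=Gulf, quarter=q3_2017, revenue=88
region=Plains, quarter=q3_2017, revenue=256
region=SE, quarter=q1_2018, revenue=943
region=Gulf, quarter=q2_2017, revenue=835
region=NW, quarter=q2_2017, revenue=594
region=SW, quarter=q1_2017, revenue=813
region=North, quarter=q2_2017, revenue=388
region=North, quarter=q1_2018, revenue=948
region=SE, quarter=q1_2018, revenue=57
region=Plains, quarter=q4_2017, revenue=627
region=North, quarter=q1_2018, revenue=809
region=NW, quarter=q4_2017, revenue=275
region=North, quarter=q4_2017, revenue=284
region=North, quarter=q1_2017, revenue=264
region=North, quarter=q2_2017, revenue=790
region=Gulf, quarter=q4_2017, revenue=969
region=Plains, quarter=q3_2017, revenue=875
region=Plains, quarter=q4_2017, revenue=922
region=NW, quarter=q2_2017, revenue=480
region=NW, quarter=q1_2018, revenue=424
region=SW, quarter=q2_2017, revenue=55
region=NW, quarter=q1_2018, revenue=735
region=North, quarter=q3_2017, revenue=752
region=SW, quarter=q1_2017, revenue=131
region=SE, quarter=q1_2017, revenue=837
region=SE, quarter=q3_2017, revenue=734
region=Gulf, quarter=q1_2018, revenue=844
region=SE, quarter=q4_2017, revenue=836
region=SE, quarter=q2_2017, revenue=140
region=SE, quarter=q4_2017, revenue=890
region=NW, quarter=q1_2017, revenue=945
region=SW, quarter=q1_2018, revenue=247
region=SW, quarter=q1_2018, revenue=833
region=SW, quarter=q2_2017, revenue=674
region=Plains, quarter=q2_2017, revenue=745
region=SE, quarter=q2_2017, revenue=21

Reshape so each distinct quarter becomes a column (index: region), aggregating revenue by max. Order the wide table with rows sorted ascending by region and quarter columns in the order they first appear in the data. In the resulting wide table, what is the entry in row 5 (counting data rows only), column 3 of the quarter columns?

With rows sorted ascending by region, row 5 is region=SE. quarter columns in first-appearance order: q4_2017, q2_2017, q3_2017, q1_2017, q1_2018; column 3 is q3_2017.
Long rows with region=SE, quarter=q3_2017: max(664, 734) = 734.

734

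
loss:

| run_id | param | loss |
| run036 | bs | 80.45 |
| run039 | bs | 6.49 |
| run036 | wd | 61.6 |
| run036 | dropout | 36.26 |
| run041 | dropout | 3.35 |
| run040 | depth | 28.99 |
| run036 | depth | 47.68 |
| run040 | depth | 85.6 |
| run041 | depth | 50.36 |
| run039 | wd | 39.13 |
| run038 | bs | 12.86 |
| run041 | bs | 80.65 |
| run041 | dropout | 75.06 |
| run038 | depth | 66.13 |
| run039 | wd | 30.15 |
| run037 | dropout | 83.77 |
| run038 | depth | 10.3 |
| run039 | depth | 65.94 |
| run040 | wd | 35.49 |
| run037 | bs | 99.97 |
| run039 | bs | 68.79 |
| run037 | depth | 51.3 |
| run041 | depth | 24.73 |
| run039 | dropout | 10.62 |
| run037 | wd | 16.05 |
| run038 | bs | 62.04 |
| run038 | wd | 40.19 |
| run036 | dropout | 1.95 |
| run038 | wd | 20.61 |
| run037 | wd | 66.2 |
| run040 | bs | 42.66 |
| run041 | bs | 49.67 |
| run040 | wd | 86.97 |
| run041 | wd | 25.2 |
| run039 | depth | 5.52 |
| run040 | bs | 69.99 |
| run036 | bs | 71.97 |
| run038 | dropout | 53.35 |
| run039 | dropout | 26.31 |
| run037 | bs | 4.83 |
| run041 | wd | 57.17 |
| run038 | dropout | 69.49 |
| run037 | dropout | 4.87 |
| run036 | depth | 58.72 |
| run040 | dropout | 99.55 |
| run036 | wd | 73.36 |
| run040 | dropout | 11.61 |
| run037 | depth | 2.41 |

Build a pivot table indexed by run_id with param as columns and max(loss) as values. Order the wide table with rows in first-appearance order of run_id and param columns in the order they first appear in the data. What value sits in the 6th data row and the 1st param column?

With rows in first-appearance order of run_id, row 6 is run_id=run037. param columns in first-appearance order: bs, wd, dropout, depth; column 1 is bs.
Long rows with run_id=run037, param=bs: max(99.97, 4.83) = 99.97.

99.97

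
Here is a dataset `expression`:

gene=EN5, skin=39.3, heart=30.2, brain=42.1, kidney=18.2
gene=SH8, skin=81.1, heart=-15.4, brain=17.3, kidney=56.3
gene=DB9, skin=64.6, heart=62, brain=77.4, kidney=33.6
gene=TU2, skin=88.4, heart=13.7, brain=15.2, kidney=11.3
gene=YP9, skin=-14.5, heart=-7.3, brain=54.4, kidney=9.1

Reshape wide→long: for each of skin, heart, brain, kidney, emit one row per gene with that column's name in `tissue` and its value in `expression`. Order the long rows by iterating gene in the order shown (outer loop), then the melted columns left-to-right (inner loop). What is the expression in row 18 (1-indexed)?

20 rows total (5 × 4). Row 18: index ⌊(18-1)/4⌋ = 4 into gene → YP9; (18-1) mod 4 = 1 into the melted columns → heart.
So row 18 is (YP9, heart, -7.3); expression = -7.3.

-7.3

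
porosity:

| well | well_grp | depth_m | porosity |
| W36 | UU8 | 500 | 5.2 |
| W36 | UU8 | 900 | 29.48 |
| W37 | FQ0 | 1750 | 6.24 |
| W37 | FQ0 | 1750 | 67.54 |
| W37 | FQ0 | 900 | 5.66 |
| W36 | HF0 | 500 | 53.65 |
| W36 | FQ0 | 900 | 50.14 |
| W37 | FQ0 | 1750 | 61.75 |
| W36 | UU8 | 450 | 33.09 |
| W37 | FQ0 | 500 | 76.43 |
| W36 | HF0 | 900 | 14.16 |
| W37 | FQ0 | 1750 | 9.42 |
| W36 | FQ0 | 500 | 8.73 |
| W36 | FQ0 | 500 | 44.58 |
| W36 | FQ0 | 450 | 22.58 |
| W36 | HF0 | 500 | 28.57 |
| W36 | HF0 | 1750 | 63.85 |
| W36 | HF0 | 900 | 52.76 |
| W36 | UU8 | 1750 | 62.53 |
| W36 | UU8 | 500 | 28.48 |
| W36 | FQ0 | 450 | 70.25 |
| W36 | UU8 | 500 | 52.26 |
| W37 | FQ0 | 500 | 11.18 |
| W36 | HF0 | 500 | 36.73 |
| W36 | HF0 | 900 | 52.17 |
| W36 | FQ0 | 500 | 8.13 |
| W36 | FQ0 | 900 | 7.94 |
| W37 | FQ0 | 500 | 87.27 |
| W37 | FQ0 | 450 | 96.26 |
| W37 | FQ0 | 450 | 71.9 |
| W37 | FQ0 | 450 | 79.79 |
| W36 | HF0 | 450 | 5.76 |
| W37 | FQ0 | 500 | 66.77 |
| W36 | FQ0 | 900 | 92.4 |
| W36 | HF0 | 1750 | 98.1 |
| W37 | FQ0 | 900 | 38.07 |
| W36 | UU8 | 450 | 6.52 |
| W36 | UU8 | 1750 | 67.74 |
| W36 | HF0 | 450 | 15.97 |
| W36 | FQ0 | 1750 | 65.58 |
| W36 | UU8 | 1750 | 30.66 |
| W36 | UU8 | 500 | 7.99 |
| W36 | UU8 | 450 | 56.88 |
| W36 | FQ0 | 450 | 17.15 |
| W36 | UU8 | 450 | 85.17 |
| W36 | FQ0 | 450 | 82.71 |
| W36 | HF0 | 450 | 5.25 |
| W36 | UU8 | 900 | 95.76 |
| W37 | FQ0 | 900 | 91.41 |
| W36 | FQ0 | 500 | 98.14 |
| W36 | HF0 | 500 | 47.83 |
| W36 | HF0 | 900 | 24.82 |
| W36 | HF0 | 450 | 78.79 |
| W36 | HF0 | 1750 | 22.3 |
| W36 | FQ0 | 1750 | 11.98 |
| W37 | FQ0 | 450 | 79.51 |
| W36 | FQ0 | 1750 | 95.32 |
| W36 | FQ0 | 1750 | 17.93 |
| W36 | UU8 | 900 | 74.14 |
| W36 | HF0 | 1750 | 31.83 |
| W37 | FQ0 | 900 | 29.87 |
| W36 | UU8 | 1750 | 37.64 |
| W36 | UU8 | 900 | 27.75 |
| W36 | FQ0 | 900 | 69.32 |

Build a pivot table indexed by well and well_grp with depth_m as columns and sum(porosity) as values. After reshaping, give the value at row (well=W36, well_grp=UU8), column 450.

Rows with well=W36, well_grp=UU8 and depth_m=450: porosity values are 33.09, 6.52, 56.88, 85.17.
33.09 + 6.52 + 56.88 + 85.17 = 181.66.

181.66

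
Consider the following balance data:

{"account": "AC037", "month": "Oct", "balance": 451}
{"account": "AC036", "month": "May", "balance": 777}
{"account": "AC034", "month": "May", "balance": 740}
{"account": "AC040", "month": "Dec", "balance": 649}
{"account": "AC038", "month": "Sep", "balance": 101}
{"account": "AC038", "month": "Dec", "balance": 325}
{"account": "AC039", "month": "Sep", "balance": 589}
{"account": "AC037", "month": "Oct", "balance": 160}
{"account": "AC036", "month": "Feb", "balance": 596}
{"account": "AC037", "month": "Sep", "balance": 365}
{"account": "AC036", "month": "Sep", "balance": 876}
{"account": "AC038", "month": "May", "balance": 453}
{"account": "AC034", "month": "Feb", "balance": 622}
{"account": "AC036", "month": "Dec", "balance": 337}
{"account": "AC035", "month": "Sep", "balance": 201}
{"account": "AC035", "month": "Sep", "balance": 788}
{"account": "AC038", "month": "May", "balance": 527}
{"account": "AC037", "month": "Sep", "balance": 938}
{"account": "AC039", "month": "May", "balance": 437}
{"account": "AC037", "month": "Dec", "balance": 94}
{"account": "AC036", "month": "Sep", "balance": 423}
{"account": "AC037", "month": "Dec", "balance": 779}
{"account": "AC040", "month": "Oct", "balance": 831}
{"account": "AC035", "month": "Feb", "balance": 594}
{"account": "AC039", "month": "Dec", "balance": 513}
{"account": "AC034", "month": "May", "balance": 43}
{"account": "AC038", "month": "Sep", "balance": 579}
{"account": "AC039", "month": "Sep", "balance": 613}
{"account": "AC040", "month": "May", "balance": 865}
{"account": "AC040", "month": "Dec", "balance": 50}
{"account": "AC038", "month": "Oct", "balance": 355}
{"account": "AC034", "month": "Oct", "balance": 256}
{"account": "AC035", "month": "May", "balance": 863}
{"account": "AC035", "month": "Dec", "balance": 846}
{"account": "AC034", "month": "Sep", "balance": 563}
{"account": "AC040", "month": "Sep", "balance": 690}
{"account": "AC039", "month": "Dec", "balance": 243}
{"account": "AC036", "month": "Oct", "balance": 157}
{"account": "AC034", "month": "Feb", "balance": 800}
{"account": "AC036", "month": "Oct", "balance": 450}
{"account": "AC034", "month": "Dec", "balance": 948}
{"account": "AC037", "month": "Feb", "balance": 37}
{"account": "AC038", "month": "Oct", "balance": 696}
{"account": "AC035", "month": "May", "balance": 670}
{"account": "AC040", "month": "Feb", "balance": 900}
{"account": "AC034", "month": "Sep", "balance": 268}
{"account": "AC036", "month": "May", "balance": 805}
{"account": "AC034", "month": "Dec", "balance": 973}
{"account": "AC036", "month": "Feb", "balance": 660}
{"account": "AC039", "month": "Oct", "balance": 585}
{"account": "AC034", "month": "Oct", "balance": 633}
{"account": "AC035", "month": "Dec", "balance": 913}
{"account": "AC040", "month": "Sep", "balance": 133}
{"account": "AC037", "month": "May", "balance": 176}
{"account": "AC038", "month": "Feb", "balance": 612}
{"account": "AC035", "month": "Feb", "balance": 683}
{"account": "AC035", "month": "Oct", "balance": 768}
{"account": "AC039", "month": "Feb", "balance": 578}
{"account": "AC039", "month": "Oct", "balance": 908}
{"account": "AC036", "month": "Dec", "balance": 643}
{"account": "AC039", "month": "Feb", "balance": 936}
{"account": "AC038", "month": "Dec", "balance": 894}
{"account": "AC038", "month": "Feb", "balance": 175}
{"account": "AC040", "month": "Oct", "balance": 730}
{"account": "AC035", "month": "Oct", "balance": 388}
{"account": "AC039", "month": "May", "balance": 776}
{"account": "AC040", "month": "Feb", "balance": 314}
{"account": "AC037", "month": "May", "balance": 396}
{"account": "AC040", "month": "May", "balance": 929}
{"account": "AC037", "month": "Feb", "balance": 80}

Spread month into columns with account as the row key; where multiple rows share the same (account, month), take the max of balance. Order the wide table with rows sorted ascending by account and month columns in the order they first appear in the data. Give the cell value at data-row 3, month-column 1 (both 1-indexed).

With rows sorted ascending by account, row 3 is account=AC036. month columns in first-appearance order: Oct, May, Dec, Sep, Feb; column 1 is Oct.
Long rows with account=AC036, month=Oct: max(157, 450) = 450.

450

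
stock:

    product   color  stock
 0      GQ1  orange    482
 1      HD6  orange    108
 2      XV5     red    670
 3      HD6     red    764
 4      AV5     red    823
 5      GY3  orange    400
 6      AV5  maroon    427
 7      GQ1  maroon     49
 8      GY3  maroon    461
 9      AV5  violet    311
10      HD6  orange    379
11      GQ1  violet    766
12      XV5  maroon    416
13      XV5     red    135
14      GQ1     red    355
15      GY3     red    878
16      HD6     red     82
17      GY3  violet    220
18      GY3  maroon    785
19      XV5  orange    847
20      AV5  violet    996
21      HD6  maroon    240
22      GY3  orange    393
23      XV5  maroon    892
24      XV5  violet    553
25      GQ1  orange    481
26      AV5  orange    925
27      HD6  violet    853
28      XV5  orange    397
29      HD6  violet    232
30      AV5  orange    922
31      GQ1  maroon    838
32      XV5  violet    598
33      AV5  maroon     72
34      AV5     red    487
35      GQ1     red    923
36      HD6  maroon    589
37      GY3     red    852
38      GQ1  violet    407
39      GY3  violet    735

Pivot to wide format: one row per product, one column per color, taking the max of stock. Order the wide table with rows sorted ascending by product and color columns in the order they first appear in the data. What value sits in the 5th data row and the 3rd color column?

With rows sorted ascending by product, row 5 is product=XV5. color columns in first-appearance order: orange, red, maroon, violet; column 3 is maroon.
Long rows with product=XV5, color=maroon: max(416, 892) = 892.

892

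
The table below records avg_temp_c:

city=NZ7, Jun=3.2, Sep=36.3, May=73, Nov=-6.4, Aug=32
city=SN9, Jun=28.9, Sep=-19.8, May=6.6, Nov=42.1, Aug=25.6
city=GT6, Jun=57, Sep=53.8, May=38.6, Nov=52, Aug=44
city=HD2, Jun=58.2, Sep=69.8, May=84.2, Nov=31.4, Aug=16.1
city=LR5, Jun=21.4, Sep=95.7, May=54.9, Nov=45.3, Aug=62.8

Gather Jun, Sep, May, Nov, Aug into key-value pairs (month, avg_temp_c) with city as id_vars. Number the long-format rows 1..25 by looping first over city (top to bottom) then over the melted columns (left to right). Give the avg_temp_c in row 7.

25 rows total (5 × 5). Row 7: index ⌊(7-1)/5⌋ = 1 into city → SN9; (7-1) mod 5 = 1 into the melted columns → Sep.
So row 7 is (SN9, Sep, -19.8); avg_temp_c = -19.8.

-19.8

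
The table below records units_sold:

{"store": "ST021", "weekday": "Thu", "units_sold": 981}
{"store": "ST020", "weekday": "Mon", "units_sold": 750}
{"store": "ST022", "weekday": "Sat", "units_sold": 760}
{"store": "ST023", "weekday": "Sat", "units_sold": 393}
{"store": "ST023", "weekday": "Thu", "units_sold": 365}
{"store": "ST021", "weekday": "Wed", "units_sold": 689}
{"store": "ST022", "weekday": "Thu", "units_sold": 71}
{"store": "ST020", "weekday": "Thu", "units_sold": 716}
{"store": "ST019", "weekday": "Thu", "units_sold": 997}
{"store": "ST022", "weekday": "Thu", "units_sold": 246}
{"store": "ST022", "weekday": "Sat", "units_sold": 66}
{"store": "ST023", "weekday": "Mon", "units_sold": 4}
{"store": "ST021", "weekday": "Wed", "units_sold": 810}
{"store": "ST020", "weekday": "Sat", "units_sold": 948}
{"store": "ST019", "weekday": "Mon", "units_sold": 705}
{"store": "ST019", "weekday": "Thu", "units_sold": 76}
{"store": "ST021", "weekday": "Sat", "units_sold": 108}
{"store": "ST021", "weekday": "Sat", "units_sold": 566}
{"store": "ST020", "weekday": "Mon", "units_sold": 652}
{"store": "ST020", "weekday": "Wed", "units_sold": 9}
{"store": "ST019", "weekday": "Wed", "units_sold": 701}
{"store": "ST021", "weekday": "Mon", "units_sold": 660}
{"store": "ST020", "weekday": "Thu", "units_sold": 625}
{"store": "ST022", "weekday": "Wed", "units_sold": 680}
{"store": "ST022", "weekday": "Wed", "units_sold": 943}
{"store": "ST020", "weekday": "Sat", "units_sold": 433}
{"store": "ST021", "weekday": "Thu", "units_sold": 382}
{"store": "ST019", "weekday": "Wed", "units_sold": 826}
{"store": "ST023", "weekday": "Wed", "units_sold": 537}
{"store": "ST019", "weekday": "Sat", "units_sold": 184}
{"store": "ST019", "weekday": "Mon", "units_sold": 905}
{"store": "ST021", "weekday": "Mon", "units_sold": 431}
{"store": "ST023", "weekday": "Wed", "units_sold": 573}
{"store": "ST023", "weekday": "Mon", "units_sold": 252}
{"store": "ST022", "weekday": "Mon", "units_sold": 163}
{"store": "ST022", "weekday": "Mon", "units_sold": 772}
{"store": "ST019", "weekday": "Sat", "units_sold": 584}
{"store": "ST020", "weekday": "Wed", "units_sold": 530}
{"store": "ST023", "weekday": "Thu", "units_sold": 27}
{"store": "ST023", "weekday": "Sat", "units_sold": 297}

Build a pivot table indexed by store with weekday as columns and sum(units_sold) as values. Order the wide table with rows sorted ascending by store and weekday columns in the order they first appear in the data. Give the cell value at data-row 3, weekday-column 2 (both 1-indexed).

1091

With rows sorted ascending by store, row 3 is store=ST021. weekday columns in first-appearance order: Thu, Mon, Sat, Wed; column 2 is Mon.
Long rows with store=ST021, weekday=Mon: 660 + 431 = 1091.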